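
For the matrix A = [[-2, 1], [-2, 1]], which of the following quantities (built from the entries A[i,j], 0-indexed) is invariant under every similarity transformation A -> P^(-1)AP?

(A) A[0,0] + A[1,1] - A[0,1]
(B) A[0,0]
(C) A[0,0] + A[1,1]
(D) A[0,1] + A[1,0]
C

A[0,0] + A[1,1] is the trace of A. By the cyclic property of the trace, tr(P^(-1)AP) = tr(APP^(-1)) = tr(A), so it is the same for every matrix similar to A.

The other combinations are not similarity invariants. For example, take P = [[1, -1], [0, 1]] (det P = 1), so P^(-1) = [[1, 1], [0, 1]] and
B = P^(-1)AP = [[-4, 6], [-2, 3]].
Evaluating each option on A and on B:
(A) A[0,0] + A[1,1] - A[0,1]: -2 for A, -7 for B -> changes
(B) A[0,0]: -2 for A, -4 for B -> changes
(C) A[0,0] + A[1,1]: -1 for A, -1 for B -> unchanged
(D) A[0,1] + A[1,0]: -1 for A, 4 for B -> changes

Only (C) A[0,0] + A[1,1] = -1 survives (and it does so for every P, not just this one), so it is the invariant.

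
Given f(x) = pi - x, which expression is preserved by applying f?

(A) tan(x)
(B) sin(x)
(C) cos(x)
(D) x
B

For f(x) = pi - x:
sin(pi - x) = sin(x), so sine is invariant under this transformation.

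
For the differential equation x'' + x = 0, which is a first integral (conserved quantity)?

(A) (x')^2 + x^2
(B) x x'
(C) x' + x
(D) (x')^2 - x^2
A

A first integral I satisfies dI/dt = 0 along every solution. Differentiate each option and use the equation of motion:
(A) d/dt[(x')^2 + x^2] = 2x'x'' + 2x x' = 2x'(-x) + 2x x' = 0
(B) d/dt[x x'] = (x')^2 + x x'' = (x')^2 - x^2, not identically 0
(C) d/dt[x' + x] = x'' + x' = -x + x', not identically 0
(D) d/dt[(x')^2 - x^2] = 2x'x'' - 2x x' = -4x x', not identically 0

Only (A) has zero time-derivative. So the energy-like quantity (x')^2 + x^2 is the first integral.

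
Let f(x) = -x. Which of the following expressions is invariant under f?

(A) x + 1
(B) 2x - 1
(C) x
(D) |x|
D

For f(x) = -x:
Applying f replaces x by -x. Since |-x| = |x|, the absolute value is unchanged by f, whereas x -> -x, 2x - 1 -> -2x - 1 and x + 1 -> -x + 1 all change.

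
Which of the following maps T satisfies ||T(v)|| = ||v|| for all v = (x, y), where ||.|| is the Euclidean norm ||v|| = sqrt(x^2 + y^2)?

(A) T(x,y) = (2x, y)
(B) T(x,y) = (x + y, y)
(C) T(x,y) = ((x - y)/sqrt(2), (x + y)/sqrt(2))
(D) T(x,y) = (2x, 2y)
C

A transformation preserves a norm if ||T(v)|| = ||v|| for every v; a single vector where the norm changes rules an option out.

(A) T(x,y) = (2x, y): v = (1, 0) has norm sqrt((1)^2 + (0)^2) = 1, but T(v) = (2, 0) has norm 2 -- not preserved.
(B) T(x,y) = (x + y, y): v = (0, 1) has norm sqrt((0)^2 + (1)^2) = 1, but T(v) = (1, 1) has norm sqrt(2) -- not preserved.
(C) T(x,y) = ((x - y)/sqrt(2), (x + y)/sqrt(2)): preserves the norm -- it is an orthogonal map (a rotation/reflection), and (sqrt(2)(x - y)/2)^2 + (sqrt(2)(x + y)/2)^2 simplifies to x^2 + y^2.
(D) T(x,y) = (2x, 2y): v = (1, 0) has norm sqrt((1)^2 + (0)^2) = 1, but T(v) = (2, 0) has norm 2 -- not preserved.

Therefore the answer is (C).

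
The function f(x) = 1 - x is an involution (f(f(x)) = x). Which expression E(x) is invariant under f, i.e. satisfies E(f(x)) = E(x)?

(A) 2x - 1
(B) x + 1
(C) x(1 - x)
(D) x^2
C

Replace x by f(x) = 1 - x in each option and simplify. As a quick numerical cross-check, also compare E(3) with E(f(3)) = E(-2).

(A) 2x - 1  ->  2(1 - x) - 1 = 1 - 2x; check: E(3) = 5 but E(-2) = -5.   [not invariant]
(B) x + 1  ->  (1 - x) + 1 = 2 - x; check: E(3) = 4 but E(-2) = -1.   [not invariant]
(C) x(1 - x)  ->  (1 - x)(1 - (1 - x)), which simplifies back to x(1 - x); check: E(3) = -6, E(-2) = -6.   [invariant]
(D) x^2  ->  (1 - x)^2 = (x - 1)^2; check: E(3) = 9 but E(-2) = 4.   [not invariant]

Only (C) is unchanged. E is symmetric under swapping x with f(x) = 1 - x, which is exactly what an involution does.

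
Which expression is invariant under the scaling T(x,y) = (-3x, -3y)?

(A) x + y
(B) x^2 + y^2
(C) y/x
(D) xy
C

Under the uniform scaling T(x,y) = (-3x, -3y):
Substitute the transformed coordinates into each option and compare with the original:
(A) x + y  ->  (-3x) + (-3y) = -3x - 3y   [differs from x + y: not invariant]
(B) x^2 + y^2  ->  (-3x)^2 + (-3y)^2 = 9x^2 + 9y^2   [differs from x^2 + y^2: not invariant]
(C) y/x  ->  (-3y)/(-3x) = y/x   [equals y/x: invariant]
(D) xy  ->  (-3x)(-3y) = 9xy   [differs from xy: not invariant]

Only option (C), y/x, is unchanged by the transformation.
The common factor -3 cancels in a ratio of coordinates, while sums, products and sums of squares pick up factors of -3 or 9.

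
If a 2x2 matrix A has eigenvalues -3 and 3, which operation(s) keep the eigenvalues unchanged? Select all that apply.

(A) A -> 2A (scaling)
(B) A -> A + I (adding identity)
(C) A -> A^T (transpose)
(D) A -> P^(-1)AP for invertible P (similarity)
C and D

Eigenvalues are preserved by:
1. Similarity transformations: A -> P^(-1)AP (same characteristic polynomial)
2. Transpose: A^T has the same eigenvalues as A

Eigenvalues are NOT preserved by:
- Adding identity: eigenvalues become -3+1, 3+1
- Scaling: eigenvalues become -6, 6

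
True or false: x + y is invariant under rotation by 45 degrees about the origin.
False

Applying rotation by 45 degrees: x' = x*cos(45 degrees) - y*sin(45 degrees) = sqrt(2)x/2 - sqrt(2)y/2, y' = x*sin(45 degrees) + y*cos(45 degrees) = sqrt(2)x/2 + sqrt(2)y/2

Substituting into x + y:
(sqrt(2)x/2 - sqrt(2)y/2) + (sqrt(2)x/2 + sqrt(2)y/2)
= sqrt(2)x

This differs from the original expression x + y, so it is NOT invariant.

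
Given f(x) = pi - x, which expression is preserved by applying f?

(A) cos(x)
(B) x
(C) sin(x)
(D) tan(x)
C

For f(x) = pi - x:
sin(pi - x) = sin(x), so sine is invariant under this transformation.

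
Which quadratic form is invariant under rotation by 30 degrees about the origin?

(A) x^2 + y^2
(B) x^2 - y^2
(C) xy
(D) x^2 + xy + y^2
A

Rotation by 30 degrees sends (x, y) to (sqrt(3)x/2 - y/2, x/2 + sqrt(3)y/2).
Substitute the transformed coordinates into each option and compare with the original:
(A) x^2 + y^2  ->  (sqrt(3)x/2 - y/2)^2 + (x/2 + sqrt(3)y/2)^2 = x^2 + y^2   [equals x^2 + y^2: invariant]
(B) x^2 - y^2  ->  (sqrt(3)x/2 - y/2)^2 - (x/2 + sqrt(3)y/2)^2 = x^2/2 - sqrt(3)xy - y^2/2   [differs from x^2 - y^2: not invariant]
(C) xy  ->  (sqrt(3)x/2 - y/2)(x/2 + sqrt(3)y/2) = sqrt(3)x^2/4 + xy/2 - sqrt(3)y^2/4   [differs from xy: not invariant]
(D) x^2 + xy + y^2  ->  (sqrt(3)x/2 - y/2)^2 + (sqrt(3)x/2 - y/2)(x/2 + sqrt(3)y/2) + (x/2 + sqrt(3)y/2)^2 = sqrt(3)x^2/4 + x^2 + xy/2 - sqrt(3)y^2/4 + y^2   [differs from x^2 + xy + y^2: not invariant]

Only option (A), x^2 + y^2, is unchanged by the transformation.
x^2 + y^2 is the squared distance from the origin, which rotations preserve.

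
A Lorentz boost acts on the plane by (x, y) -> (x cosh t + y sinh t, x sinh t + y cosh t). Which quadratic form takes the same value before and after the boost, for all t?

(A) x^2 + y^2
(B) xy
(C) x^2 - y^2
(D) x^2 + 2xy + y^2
C

Write x' = x cosh t + y sinh t, y' = x sinh t + y cosh t and substitute into each option:
(A) x^2 + y^2: (x cosh t + y sinh t)^2 + (x sinh t + y cosh t)^2 = (x^2 + y^2)(cosh^2 t + sinh^2 t) + 4xy sinh t cosh t = (x^2 + y^2) cosh 2t + 2xy sinh 2t   [not invariant for t != 0]
(B) xy: (x cosh t + y sinh t)(x sinh t + y cosh t) = xy(cosh^2 t + sinh^2 t) + (x^2 + y^2) sinh t cosh t = xy cosh 2t + (x^2 + y^2)(sinh 2t)/2   [not invariant for t != 0]
(C) x^2 - y^2: (x cosh t + y sinh t)^2 - (x sinh t + y cosh t)^2 = x^2(cosh^2 t - sinh^2 t) + 2xy(cosh t sinh t - sinh t cosh t) + y^2(sinh^2 t - cosh^2 t) = x^2 - y^2   [invariant, using cosh^2 t - sinh^2 t = 1]
(D) x^2 + 2xy + y^2: (x' + y')^2 with x' + y' = (x + y)(cosh t + sinh t) = (x + y)e^t, so it becomes (x + y)^2 e^(2t)   [not invariant for t != 0]

Only (C) x^2 - y^2 is unchanged; it is the Minkowski form preserved by Lorentz boosts, just as x^2 + y^2 is preserved by ordinary rotations.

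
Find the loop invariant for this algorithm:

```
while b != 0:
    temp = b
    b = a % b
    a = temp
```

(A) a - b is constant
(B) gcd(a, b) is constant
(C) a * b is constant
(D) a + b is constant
B

A loop invariant must hold before the first iteration and be re-established by every execution of the body.

(B) gcd(a, b) is constant: One iteration replaces (a, b) by (b, a mod b). Since a mod b = a - q*b for an integer q, any common divisor of a and b divides b and a mod b, and conversely; hence gcd(b, a mod b) = gcd(a, b). For instance (21, 12) -> (12, 9) keeps gcd = 3. At exit b = 0 and a = gcd of the original inputs.

The other options fail:
(A) a - b is constant: e.g. (a, b) = (21, 12) -> (12, 9): the difference goes from 9 to 3.
(C) a * b is constant: e.g. (a, b) = (21, 12) -> (12, 9): the product goes from 252 to 108.
(D) a + b is constant: e.g. (a, b) = (21, 12) -> (12, 9): the sum goes from 33 to 21.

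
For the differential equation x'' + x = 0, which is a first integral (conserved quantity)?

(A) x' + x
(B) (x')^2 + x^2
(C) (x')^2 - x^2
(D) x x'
B

A first integral I satisfies dI/dt = 0 along every solution. Differentiate each option and use the equation of motion:
(A) d/dt[x' + x] = x'' + x' = -x + x', not identically 0
(B) d/dt[(x')^2 + x^2] = 2x'x'' + 2x x' = 2x'(-x) + 2x x' = 0
(C) d/dt[(x')^2 - x^2] = 2x'x'' - 2x x' = -4x x', not identically 0
(D) d/dt[x x'] = (x')^2 + x x'' = (x')^2 - x^2, not identically 0

Only (B) has zero time-derivative. So the energy-like quantity (x')^2 + x^2 is the first integral.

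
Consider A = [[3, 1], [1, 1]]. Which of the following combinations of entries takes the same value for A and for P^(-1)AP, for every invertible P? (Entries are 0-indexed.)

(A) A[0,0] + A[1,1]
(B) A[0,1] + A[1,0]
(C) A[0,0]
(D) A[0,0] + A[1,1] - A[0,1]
A

A[0,0] + A[1,1] is the trace of A. By the cyclic property of the trace, tr(P^(-1)AP) = tr(APP^(-1)) = tr(A), so it is the same for every matrix similar to A.

The other combinations are not similarity invariants. For example, take P = [[1, -1], [0, 1]] (det P = 1), so P^(-1) = [[1, 1], [0, 1]] and
B = P^(-1)AP = [[4, -2], [1, 0]].
Evaluating each option on A and on B:
(A) A[0,0] + A[1,1]: 4 for A, 4 for B -> unchanged
(B) A[0,1] + A[1,0]: 2 for A, -1 for B -> changes
(C) A[0,0]: 3 for A, 4 for B -> changes
(D) A[0,0] + A[1,1] - A[0,1]: 3 for A, 6 for B -> changes

Only (A) A[0,0] + A[1,1] = 4 survives (and it does so for every P, not just this one), so it is the invariant.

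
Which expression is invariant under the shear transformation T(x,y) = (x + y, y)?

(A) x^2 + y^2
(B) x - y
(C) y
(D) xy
C

Under the shear T(x,y) = (x + y, y):
Substitute the transformed coordinates into each option and compare with the original:
(A) x^2 + y^2  ->  (x + y)^2 + (y)^2 = x^2 + 2xy + 2y^2   [differs from x^2 + y^2: not invariant]
(B) x - y  ->  (x + y) - (y) = x   [differs from x - y: not invariant]
(C) y  ->  (y) = y   [equals y: invariant]
(D) xy  ->  (x + y)(y) = xy + y^2   [differs from xy: not invariant]

Only option (C), y, is unchanged by the transformation.
A horizontal shear moves points parallel to the x-axis, so the y-coordinate (and any function of y alone) is unchanged.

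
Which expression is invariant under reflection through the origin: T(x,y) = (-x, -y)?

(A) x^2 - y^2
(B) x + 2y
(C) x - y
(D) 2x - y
A

The map is reflection through the origin: T(x,y) = (-x, -y).
Substitute the transformed coordinates into each option and compare with the original:
(A) x^2 - y^2  ->  (-x)^2 - (-y)^2 = x^2 - y^2   [equals x^2 - y^2: invariant]
(B) x + 2y  ->  (-x) + 2(-y) = -x - 2y   [differs from x + 2y: not invariant]
(C) x - y  ->  (-x) - (-y) = -x + y   [differs from x - y: not invariant]
(D) 2x - y  ->  2(-x) - (-y) = -2x + y   [differs from 2x - y: not invariant]

Only option (A), x^2 - y^2, is unchanged by the transformation.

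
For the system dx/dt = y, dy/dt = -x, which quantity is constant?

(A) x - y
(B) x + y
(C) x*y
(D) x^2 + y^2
D

A first integral I satisfies dI/dt = 0 along every solution. Differentiate each option and use the equation of motion:
(A) d/dt[x - y] = y - (-x) = x + y, not identically 0
(B) d/dt[x + y] = y + (-x) = y - x, not identically 0
(C) d/dt[x*y] = (dx/dt)y + x(dy/dt) = y^2 - x^2, not identically 0
(D) d/dt[x^2 + y^2] = 2x*dx/dt + 2y*dy/dt = 2x*y + 2y*(-x) = 0

Only (D) has zero time-derivative. So x^2 + y^2 (the squared radius; trajectories are circles) is the conserved quantity.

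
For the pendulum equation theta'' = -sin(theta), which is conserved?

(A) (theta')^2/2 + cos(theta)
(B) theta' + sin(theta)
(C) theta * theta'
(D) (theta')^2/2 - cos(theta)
D

A first integral I satisfies dI/dt = 0 along every solution. Differentiate each option and use the equation of motion:
(A) d/dt[(theta')^2/2 + cos(theta)] = theta' theta'' - sin(theta) theta' = -2 theta' sin(theta), not identically 0
(B) d/dt[theta' + sin(theta)] = theta'' + cos(theta) theta' = -sin(theta) + theta' cos(theta), not identically 0
(C) d/dt[theta * theta'] = (theta')^2 + theta theta'' = (theta')^2 - theta sin(theta), not identically 0
(D) d/dt[(theta')^2/2 - cos(theta)] = theta' theta'' + sin(theta) theta' = theta'(-sin(theta)) + theta' sin(theta) = 0

Only (D) has zero time-derivative. This is the total energy: kinetic (theta')^2/2 plus potential -cos(theta).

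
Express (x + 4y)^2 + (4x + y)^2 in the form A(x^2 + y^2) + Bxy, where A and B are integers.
17(x^2 + y^2) + 16xy

Expanding: (x + 4y)^2 = x^2 + 8xy + 16y^2
(4x + y)^2 = 16x^2 + 8xy + y^2
Sum = (1+16)(x^2+y^2) + 16xy = 17(x^2 + y^2) + 16xy
This is symmetric in x and y.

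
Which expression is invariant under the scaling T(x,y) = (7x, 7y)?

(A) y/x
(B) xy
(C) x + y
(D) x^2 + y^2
A

Under the uniform scaling T(x,y) = (7x, 7y):
Substitute the transformed coordinates into each option and compare with the original:
(A) y/x  ->  (7y)/(7x) = y/x   [equals y/x: invariant]
(B) xy  ->  (7x)(7y) = 49xy   [differs from xy: not invariant]
(C) x + y  ->  (7x) + (7y) = 7x + 7y   [differs from x + y: not invariant]
(D) x^2 + y^2  ->  (7x)^2 + (7y)^2 = 49x^2 + 49y^2   [differs from x^2 + y^2: not invariant]

Only option (A), y/x, is unchanged by the transformation.
The common factor 7 cancels in a ratio of coordinates, while sums, products and sums of squares pick up factors of 7 or 49.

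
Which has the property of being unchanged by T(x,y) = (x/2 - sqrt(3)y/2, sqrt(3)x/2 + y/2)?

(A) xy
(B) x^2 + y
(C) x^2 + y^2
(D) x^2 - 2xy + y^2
C

An expression E(x,y) is invariant under T if E(T(x,y)) = E(x,y). Here T(x,y) = (x/2 - sqrt(3)y/2, sqrt(3)x/2 + y/2).
Substitute the transformed coordinates into each option and compare with the original:
(A) xy  ->  (x/2 - sqrt(3)y/2)(sqrt(3)x/2 + y/2) = sqrt(3)x^2/4 - xy/2 - sqrt(3)y^2/4   [differs from xy: not invariant]
(B) x^2 + y  ->  (x/2 - sqrt(3)y/2)^2 + (sqrt(3)x/2 + y/2) = x^2/4 - sqrt(3)xy/2 + sqrt(3)x/2 + 3y^2/4 + y/2   [differs from x^2 + y: not invariant]
(C) x^2 + y^2  ->  (x/2 - sqrt(3)y/2)^2 + (sqrt(3)x/2 + y/2)^2 = x^2 + y^2   [equals x^2 + y^2: invariant]
(D) x^2 - 2xy + y^2  ->  (x/2 - sqrt(3)y/2)^2 - 2(x/2 - sqrt(3)y/2)(sqrt(3)x/2 + y/2) + (sqrt(3)x/2 + y/2)^2 = -sqrt(3)x^2/2 + x^2 + xy + sqrt(3)y^2/2 + y^2   [differs from x^2 - 2xy + y^2: not invariant]

Only option (C), x^2 + y^2, is unchanged by the transformation.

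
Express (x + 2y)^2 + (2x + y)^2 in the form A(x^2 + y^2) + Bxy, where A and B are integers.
5(x^2 + y^2) + 8xy

Expanding: (x + 2y)^2 = x^2 + 4xy + 4y^2
(2x + y)^2 = 4x^2 + 4xy + y^2
Sum = (1+4)(x^2+y^2) + 8xy = 5(x^2 + y^2) + 8xy
This is symmetric in x and y.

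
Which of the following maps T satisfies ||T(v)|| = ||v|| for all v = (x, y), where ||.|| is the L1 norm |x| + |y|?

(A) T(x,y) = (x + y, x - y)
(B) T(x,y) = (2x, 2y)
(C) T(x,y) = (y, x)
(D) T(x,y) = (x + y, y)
C

A transformation preserves a norm if ||T(v)|| = ||v|| for every v; a single vector where the norm changes rules an option out.

(A) T(x,y) = (x + y, x - y): v = (1, 0) has norm |1| + |0| = 1, but T(v) = (1, 1) has norm 2 -- not preserved.
(B) T(x,y) = (2x, 2y): v = (1, 0) has norm |1| + |0| = 1, but T(v) = (2, 0) has norm 2 -- not preserved.
(C) T(x,y) = (y, x): preserves the norm -- it only permutes the coordinates and/or flips signs, which leaves |x| + |y| unchanged.
(D) T(x,y) = (x + y, y): v = (0, 1) has norm |0| + |1| = 1, but T(v) = (1, 1) has norm 2 -- not preserved.

Therefore the answer is (C).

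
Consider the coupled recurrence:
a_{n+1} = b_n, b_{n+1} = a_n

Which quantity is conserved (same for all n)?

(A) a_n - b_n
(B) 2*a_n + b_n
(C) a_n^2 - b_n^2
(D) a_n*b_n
D

Replace a_n by a_{n+1} = b_n and b_n by b_{n+1} = a_n in each option and simplify:
(A) a_n - b_n  ->  (b_n) - (a_n) = -a_n + b_n   [not conserved]
(B) 2*a_n + b_n  ->  2*(b_n) + (a_n) = a_n + 2*b_n   [not conserved]
(C) a_n^2 - b_n^2  ->  (b_n)^2 - (a_n)^2 = -a_n^2 + b_n^2   [not conserved]
(D) a_n*b_n  ->  (b_n)*(a_n) = a_n*b_n   [conserved]

Only (D) a_n*b_n returns to itself after one step, so it is the conserved quantity.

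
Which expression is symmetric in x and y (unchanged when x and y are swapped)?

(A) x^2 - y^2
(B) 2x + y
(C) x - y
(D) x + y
D

A symmetric expression is unchanged when the variables are permuted; here the transformation to test is the swap (x, y) -> (y, x).
Substitute the transformed coordinates into each option and compare with the original:
(A) x^2 - y^2  ->  (y)^2 - (x)^2 = -x^2 + y^2   [differs from x^2 - y^2: not invariant]
(B) 2x + y  ->  2(y) + (x) = x + 2y   [differs from 2x + y: not invariant]
(C) x - y  ->  (y) - (x) = -x + y   [differs from x - y: not invariant]
(D) x + y  ->  (y) + (x) = x + y   [equals x + y: invariant]

Only option (D), x + y, is unchanged by the transformation.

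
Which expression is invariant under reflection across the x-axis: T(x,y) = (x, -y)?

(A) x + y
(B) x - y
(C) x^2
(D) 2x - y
C

The map is reflection across the x-axis: T(x,y) = (x, -y).
Substitute the transformed coordinates into each option and compare with the original:
(A) x + y  ->  (x) + (-y) = x - y   [differs from x + y: not invariant]
(B) x - y  ->  (x) - (-y) = x + y   [differs from x - y: not invariant]
(C) x^2  ->  (x)^2 = x^2   [equals x^2: invariant]
(D) 2x - y  ->  2(x) - (-y) = 2x + y   [differs from 2x - y: not invariant]

Only option (C), x^2, is unchanged by the transformation.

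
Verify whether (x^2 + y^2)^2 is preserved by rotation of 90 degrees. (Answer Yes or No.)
Yes

Applying rotation by 90 degrees: x' = x*cos(90 degrees) - y*sin(90 degrees) = -y, y' = x*sin(90 degrees) + y*cos(90 degrees) = x

Substituting into (x^2 + y^2)^2:
((-y)^2 + (x)^2)^2
= x^4 + 2x^2y^2 + y^4 = (x^2 + y^2)^2

This equals the original expression (x^2 + y^2)^2, so it IS invariant.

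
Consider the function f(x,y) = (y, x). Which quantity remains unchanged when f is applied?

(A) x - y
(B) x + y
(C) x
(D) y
B

For f(x,y) = (y, x):
After applying f: x' = y, y' = x. So x' + y' = y + x = x + y.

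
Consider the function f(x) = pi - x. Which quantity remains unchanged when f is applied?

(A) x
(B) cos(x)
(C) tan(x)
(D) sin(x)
D

For f(x) = pi - x:
sin(pi - x) = sin(x), so sine is invariant under this transformation.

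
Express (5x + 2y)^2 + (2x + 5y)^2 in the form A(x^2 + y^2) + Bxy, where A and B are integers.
29(x^2 + y^2) + 40xy

Expanding: (5x + 2y)^2 = 25x^2 + 20xy + 4y^2
(2x + 5y)^2 = 4x^2 + 20xy + 25y^2
Sum = (25+4)(x^2+y^2) + 40xy = 29(x^2 + y^2) + 40xy
This is symmetric in x and y.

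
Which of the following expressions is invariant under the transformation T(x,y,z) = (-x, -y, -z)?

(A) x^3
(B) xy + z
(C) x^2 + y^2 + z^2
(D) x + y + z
C

Apply T(x,y,z) = (-x, -y, -z) to each option, i.e. replace (x, y, z) by the transformed coordinates.
Substitute the transformed coordinates into each option and compare with the original:
(A) x^3  ->  (-x)^3 = -x^3   [differs from x^3: not invariant]
(B) xy + z  ->  (-x)(-y) + (-z) = xy - z   [differs from xy + z: not invariant]
(C) x^2 + y^2 + z^2  ->  (-x)^2 + (-y)^2 + (-z)^2 = x^2 + y^2 + z^2   [equals x^2 + y^2 + z^2: invariant]
(D) x + y + z  ->  (-x) + (-y) + (-z) = -x - y - z   [differs from x + y + z: not invariant]

Only option (C), x^2 + y^2 + z^2, is unchanged by the transformation.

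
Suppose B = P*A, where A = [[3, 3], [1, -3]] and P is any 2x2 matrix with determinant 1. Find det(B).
-12

By the multiplicative property of determinants, det(B) = det(P*A) = det(P) * det(A) = det(A),
so the determinant is invariant under multiplication by any determinant-1 matrix; we just need det(A).

det(A) = (3)(-3) - (3)(1) = -9 - 3 = -12

Therefore det(B) = 1 * (-12) = -12.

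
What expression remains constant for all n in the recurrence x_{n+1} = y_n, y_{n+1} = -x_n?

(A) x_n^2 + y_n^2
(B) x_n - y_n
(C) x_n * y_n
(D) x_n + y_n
A

For the recurrence x_{n+1} = y_n, y_{n+1} = -x_n:

x_{n+1}^2 + y_{n+1}^2 = y_n^2 + (-x_n)^2 = x_n^2 + y_n^2
The sum of squares is conserved (like energy in a harmonic oscillator).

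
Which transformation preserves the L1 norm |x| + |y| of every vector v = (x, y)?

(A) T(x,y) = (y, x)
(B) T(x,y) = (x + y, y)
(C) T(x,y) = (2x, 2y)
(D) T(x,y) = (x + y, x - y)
A

A transformation preserves a norm if ||T(v)|| = ||v|| for every v; a single vector where the norm changes rules an option out.

(A) T(x,y) = (y, x): preserves the norm -- it only permutes the coordinates and/or flips signs, which leaves |x| + |y| unchanged.
(B) T(x,y) = (x + y, y): v = (0, 1) has norm |0| + |1| = 1, but T(v) = (1, 1) has norm 2 -- not preserved.
(C) T(x,y) = (2x, 2y): v = (1, 0) has norm |1| + |0| = 1, but T(v) = (2, 0) has norm 2 -- not preserved.
(D) T(x,y) = (x + y, x - y): v = (1, 0) has norm |1| + |0| = 1, but T(v) = (1, 1) has norm 2 -- not preserved.

Therefore the answer is (A).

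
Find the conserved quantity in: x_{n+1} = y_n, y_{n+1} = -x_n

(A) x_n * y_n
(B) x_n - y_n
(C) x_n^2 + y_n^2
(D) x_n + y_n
C

For the recurrence x_{n+1} = y_n, y_{n+1} = -x_n:

x_{n+1}^2 + y_{n+1}^2 = y_n^2 + (-x_n)^2 = x_n^2 + y_n^2
The sum of squares is conserved (like energy in a harmonic oscillator).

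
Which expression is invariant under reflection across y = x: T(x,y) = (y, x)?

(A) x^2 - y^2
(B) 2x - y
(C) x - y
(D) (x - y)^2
D

The map is reflection across y = x: T(x,y) = (y, x).
Substitute the transformed coordinates into each option and compare with the original:
(A) x^2 - y^2  ->  (y)^2 - (x)^2 = -x^2 + y^2   [differs from x^2 - y^2: not invariant]
(B) 2x - y  ->  2(y) - (x) = -x + 2y   [differs from 2x - y: not invariant]
(C) x - y  ->  (y) - (x) = -x + y   [differs from x - y: not invariant]
(D) (x - y)^2  ->  ((y) - (x))^2 = x^2 - 2xy + y^2   [equals (x - y)^2: invariant]

Only option (D), (x - y)^2, is unchanged by the transformation.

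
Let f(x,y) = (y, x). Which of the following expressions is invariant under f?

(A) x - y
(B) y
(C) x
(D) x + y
D

For f(x,y) = (y, x):
After applying f: x' = y, y' = x. So x' + y' = y + x = x + y.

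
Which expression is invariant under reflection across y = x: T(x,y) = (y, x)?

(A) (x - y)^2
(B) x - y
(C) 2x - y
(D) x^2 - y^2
A

The map is reflection across y = x: T(x,y) = (y, x).
Substitute the transformed coordinates into each option and compare with the original:
(A) (x - y)^2  ->  ((y) - (x))^2 = x^2 - 2xy + y^2   [equals (x - y)^2: invariant]
(B) x - y  ->  (y) - (x) = -x + y   [differs from x - y: not invariant]
(C) 2x - y  ->  2(y) - (x) = -x + 2y   [differs from 2x - y: not invariant]
(D) x^2 - y^2  ->  (y)^2 - (x)^2 = -x^2 + y^2   [differs from x^2 - y^2: not invariant]

Only option (A), (x - y)^2, is unchanged by the transformation.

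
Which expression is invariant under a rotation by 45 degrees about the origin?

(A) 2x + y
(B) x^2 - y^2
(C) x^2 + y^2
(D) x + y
C

A rotation by 45 degrees sends (x, y) to (sqrt(2)x/2 - sqrt(2)y/2, sqrt(2)x/2 + sqrt(2)y/2).
Substitute the transformed coordinates into each option and compare with the original:
(A) 2x + y  ->  2(sqrt(2)x/2 - sqrt(2)y/2) + (sqrt(2)x/2 + sqrt(2)y/2) = 3sqrt(2)x/2 - sqrt(2)y/2   [differs from 2x + y: not invariant]
(B) x^2 - y^2  ->  (sqrt(2)x/2 - sqrt(2)y/2)^2 - (sqrt(2)x/2 + sqrt(2)y/2)^2 = -2xy   [differs from x^2 - y^2: not invariant]
(C) x^2 + y^2  ->  (sqrt(2)x/2 - sqrt(2)y/2)^2 + (sqrt(2)x/2 + sqrt(2)y/2)^2 = x^2 + y^2   [equals x^2 + y^2: invariant]
(D) x + y  ->  (sqrt(2)x/2 - sqrt(2)y/2) + (sqrt(2)x/2 + sqrt(2)y/2) = sqrt(2)x   [differs from x + y: not invariant]

Only option (C), x^2 + y^2, is unchanged by the transformation.
Geometrically, x^2 + y^2 is the squared distance from the origin, which every rotation about the origin preserves.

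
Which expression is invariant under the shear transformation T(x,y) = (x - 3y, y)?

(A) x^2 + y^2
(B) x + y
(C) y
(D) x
C

Under the shear T(x,y) = (x - 3y, y):
Substitute the transformed coordinates into each option and compare with the original:
(A) x^2 + y^2  ->  (x - 3y)^2 + (y)^2 = x^2 - 6xy + 10y^2   [differs from x^2 + y^2: not invariant]
(B) x + y  ->  (x - 3y) + (y) = x - 2y   [differs from x + y: not invariant]
(C) y  ->  (y) = y   [equals y: invariant]
(D) x  ->  (x - 3y) = x - 3y   [differs from x: not invariant]

Only option (C), y, is unchanged by the transformation.
A horizontal shear moves points parallel to the x-axis, so the y-coordinate (and any function of y alone) is unchanged.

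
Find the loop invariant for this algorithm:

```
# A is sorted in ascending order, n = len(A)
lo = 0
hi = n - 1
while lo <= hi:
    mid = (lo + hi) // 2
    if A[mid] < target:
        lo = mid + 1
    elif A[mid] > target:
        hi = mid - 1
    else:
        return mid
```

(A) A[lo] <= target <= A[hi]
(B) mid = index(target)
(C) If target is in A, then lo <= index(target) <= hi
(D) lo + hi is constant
C

A loop invariant must hold before the first iteration and be re-established by every execution of the body.

(C) If target is in A, then lo <= index(target) <= hi: Before the loop [lo, hi] = [0, n-1] covers every index. When A[mid] < target, sortedness puts target strictly to the right of mid, so setting lo = mid + 1 keeps index(target) in [lo, hi]; symmetrically for hi = mid - 1. Hence 'if target is in A then lo <= index(target) <= hi' holds after every iteration, and when lo > hi it proves target is absent.

The other options fail:
(A) A[lo] <= target <= A[hi]: fails when target is not in A (e.g. target < A[0] already violates it before the loop), so it is not maintained in general.
(B) mid = index(target): mid is just the current probe; it equals index(target) only on the iteration that returns.
(D) lo + hi is constant: each iteration moves exactly one of lo, hi, so lo + hi changes (e.g. 0 + (n-1) becomes (mid+1) + (n-1)).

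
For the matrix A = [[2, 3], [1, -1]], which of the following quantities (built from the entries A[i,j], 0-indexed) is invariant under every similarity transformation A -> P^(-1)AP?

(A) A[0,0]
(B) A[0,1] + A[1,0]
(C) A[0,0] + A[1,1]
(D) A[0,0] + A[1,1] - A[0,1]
C

A[0,0] + A[1,1] is the trace of A. By the cyclic property of the trace, tr(P^(-1)AP) = tr(APP^(-1)) = tr(A), so it is the same for every matrix similar to A.

The other combinations are not similarity invariants. For example, take P = [[2, 1], [1, 1]] (det P = 1), so P^(-1) = [[1, -1], [-1, 2]] and
B = P^(-1)AP = [[6, 5], [-5, -5]].
Evaluating each option on A and on B:
(A) A[0,0]: 2 for A, 6 for B -> changes
(B) A[0,1] + A[1,0]: 4 for A, 0 for B -> changes
(C) A[0,0] + A[1,1]: 1 for A, 1 for B -> unchanged
(D) A[0,0] + A[1,1] - A[0,1]: -2 for A, -4 for B -> changes

Only (C) A[0,0] + A[1,1] = 1 survives (and it does so for every P, not just this one), so it is the invariant.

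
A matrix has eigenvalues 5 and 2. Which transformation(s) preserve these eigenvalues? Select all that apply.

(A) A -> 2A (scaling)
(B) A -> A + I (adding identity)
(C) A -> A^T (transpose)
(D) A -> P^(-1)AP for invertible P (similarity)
C and D

Eigenvalues are preserved by:
1. Similarity transformations: A -> P^(-1)AP (same characteristic polynomial)
2. Transpose: A^T has the same eigenvalues as A

Eigenvalues are NOT preserved by:
- Adding identity: eigenvalues become 5+1, 2+1
- Scaling: eigenvalues become 10, 4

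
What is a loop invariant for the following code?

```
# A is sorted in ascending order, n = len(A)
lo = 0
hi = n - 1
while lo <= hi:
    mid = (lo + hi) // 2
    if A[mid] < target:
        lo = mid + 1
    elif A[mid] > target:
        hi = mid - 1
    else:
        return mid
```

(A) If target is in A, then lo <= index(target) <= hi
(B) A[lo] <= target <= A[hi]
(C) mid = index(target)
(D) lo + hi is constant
A

A loop invariant must hold before the first iteration and be re-established by every execution of the body.

(A) If target is in A, then lo <= index(target) <= hi: Before the loop [lo, hi] = [0, n-1] covers every index. When A[mid] < target, sortedness puts target strictly to the right of mid, so setting lo = mid + 1 keeps index(target) in [lo, hi]; symmetrically for hi = mid - 1. Hence 'if target is in A then lo <= index(target) <= hi' holds after every iteration, and when lo > hi it proves target is absent.

The other options fail:
(B) A[lo] <= target <= A[hi]: fails when target is not in A (e.g. target < A[0] already violates it before the loop), so it is not maintained in general.
(C) mid = index(target): mid is just the current probe; it equals index(target) only on the iteration that returns.
(D) lo + hi is constant: each iteration moves exactly one of lo, hi, so lo + hi changes (e.g. 0 + (n-1) becomes (mid+1) + (n-1)).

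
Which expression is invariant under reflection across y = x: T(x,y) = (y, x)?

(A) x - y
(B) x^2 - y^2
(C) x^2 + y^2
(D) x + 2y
C

The map is reflection across y = x: T(x,y) = (y, x).
Substitute the transformed coordinates into each option and compare with the original:
(A) x - y  ->  (y) - (x) = -x + y   [differs from x - y: not invariant]
(B) x^2 - y^2  ->  (y)^2 - (x)^2 = -x^2 + y^2   [differs from x^2 - y^2: not invariant]
(C) x^2 + y^2  ->  (y)^2 + (x)^2 = x^2 + y^2   [equals x^2 + y^2: invariant]
(D) x + 2y  ->  (y) + 2(x) = 2x + y   [differs from x + 2y: not invariant]

Only option (C), x^2 + y^2, is unchanged by the transformation.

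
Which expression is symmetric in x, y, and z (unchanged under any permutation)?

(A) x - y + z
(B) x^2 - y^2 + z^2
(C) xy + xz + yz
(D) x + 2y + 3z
C

A symmetric expression is unchanged when the variables are permuted; here the transformation to test is the swap (x, y) -> (y, x).
A symmetric expression must survive every permutation; the single swap x <-> y already eliminates the distractors, and the keyed expression is also unchanged by x <-> z and y <-> z (each variable enters it in exactly the same way).
Substitute the transformed coordinates into each option and compare with the original:
(A) x - y + z  ->  (y) - (x) + z = -x + y + z   [differs from x - y + z: not invariant]
(B) x^2 - y^2 + z^2  ->  (y)^2 - (x)^2 + z^2 = -x^2 + y^2 + z^2   [differs from x^2 - y^2 + z^2: not invariant]
(C) xy + xz + yz  ->  (y)(x) + (y)z + (x)z = xy + xz + yz   [equals xy + xz + yz: invariant]
(D) x + 2y + 3z  ->  (y) + 2(x) + 3z = 2x + y + 3z   [differs from x + 2y + 3z: not invariant]

Only option (C), xy + xz + yz, is unchanged by the transformation.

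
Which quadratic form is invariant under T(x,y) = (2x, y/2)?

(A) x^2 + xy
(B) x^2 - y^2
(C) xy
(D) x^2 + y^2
C

T multiplies x by 2 and divides y by 2.
Substitute the transformed coordinates into each option and compare with the original:
(A) x^2 + xy  ->  (2x)^2 + (2x)(y/2) = 4x^2 + xy   [differs from x^2 + xy: not invariant]
(B) x^2 - y^2  ->  (2x)^2 - (y/2)^2 = 4x^2 - y^2/4   [differs from x^2 - y^2: not invariant]
(C) xy  ->  (2x)(y/2) = xy   [equals xy: invariant]
(D) x^2 + y^2  ->  (2x)^2 + (y/2)^2 = 4x^2 + y^2/4   [differs from x^2 + y^2: not invariant]

Only option (C), xy, is unchanged by the transformation.
The factors 2 and 1/2 cancel only in the pure product xy.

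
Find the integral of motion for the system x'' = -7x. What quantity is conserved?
E = (x')^2 + 7x^2

Multiply the equation by x':
x' * x'' = -7x * x'
The left side is d/dt[(x')^2/2] and the right side is d/dt[-7x^2/2], so
d/dt[(x')^2/2 + 7x^2/2] = 0, i.e. (x')^2/2 + 7x^2/2 = constant.
Multiplying by 2, the integral of motion is E = (x')^2 + 7x^2.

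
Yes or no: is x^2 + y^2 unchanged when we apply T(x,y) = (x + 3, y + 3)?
No

Substitute T(x,y) = (x + 3, y + 3) into the expression and compare with the original.

Original: x^2 + y^2
After applying T: (x + 3)^2 + (y + 3)^2 = x^2 + 6x + y^2 + 6y + 18

This differs from the original x^2 + y^2 (difference: 6x + 6y + 18), so the expression is NOT invariant.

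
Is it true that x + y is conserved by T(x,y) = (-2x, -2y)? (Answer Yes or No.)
No

Substitute T(x,y) = (-2x, -2y) into the expression and compare with the original.

Original: x + y
After applying T: (-2x) + (-2y) = -2x - 2y

This differs from the original x + y (difference: -3x - 3y), so the expression is NOT invariant.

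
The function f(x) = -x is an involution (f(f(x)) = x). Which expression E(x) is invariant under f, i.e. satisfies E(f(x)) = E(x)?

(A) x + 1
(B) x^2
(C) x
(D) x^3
B

Replace x by f(x) = -x in each option and simplify. As a quick numerical cross-check, also compare E(3) with E(f(3)) = E(-3).

(A) x + 1  ->  (-x) + 1 = 1 - x; check: E(3) = 4 but E(-3) = -2.   [not invariant]
(B) x^2  ->  (-x)^2, which simplifies back to x^2; check: E(3) = 9, E(-3) = 9.   [invariant]
(C) x  ->  (-x) = -x; check: E(3) = 3 but E(-3) = -3.   [not invariant]
(D) x^3  ->  (-x)^3 = -x^3; check: E(3) = 27 but E(-3) = -27.   [not invariant]

Only (B) is unchanged. E is symmetric under swapping x with f(x) = -x, which is exactly what an involution does.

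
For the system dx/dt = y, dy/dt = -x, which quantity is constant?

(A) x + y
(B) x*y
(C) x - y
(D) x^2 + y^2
D

A first integral I satisfies dI/dt = 0 along every solution. Differentiate each option and use the equation of motion:
(A) d/dt[x + y] = y + (-x) = y - x, not identically 0
(B) d/dt[x*y] = (dx/dt)y + x(dy/dt) = y^2 - x^2, not identically 0
(C) d/dt[x - y] = y - (-x) = x + y, not identically 0
(D) d/dt[x^2 + y^2] = 2x*dx/dt + 2y*dy/dt = 2x*y + 2y*(-x) = 0

Only (D) has zero time-derivative. So x^2 + y^2 (the squared radius; trajectories are circles) is the conserved quantity.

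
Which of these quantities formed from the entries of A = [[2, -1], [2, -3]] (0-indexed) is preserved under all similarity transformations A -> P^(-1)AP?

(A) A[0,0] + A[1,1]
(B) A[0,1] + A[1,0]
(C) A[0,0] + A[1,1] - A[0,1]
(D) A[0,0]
A

A[0,0] + A[1,1] is the trace of A. By the cyclic property of the trace, tr(P^(-1)AP) = tr(APP^(-1)) = tr(A), so it is the same for every matrix similar to A.

The other combinations are not similarity invariants. For example, take P = [[1, 1], [0, 1]] (det P = 1), so P^(-1) = [[1, -1], [0, 1]] and
B = P^(-1)AP = [[0, 2], [2, -1]].
Evaluating each option on A and on B:
(A) A[0,0] + A[1,1]: -1 for A, -1 for B -> unchanged
(B) A[0,1] + A[1,0]: 1 for A, 4 for B -> changes
(C) A[0,0] + A[1,1] - A[0,1]: 0 for A, -3 for B -> changes
(D) A[0,0]: 2 for A, 0 for B -> changes

Only (A) A[0,0] + A[1,1] = -1 survives (and it does so for every P, not just this one), so it is the invariant.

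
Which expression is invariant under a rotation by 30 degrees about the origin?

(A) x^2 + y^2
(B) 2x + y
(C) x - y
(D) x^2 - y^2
A

A rotation by 30 degrees sends (x, y) to (sqrt(3)x/2 - y/2, x/2 + sqrt(3)y/2).
Substitute the transformed coordinates into each option and compare with the original:
(A) x^2 + y^2  ->  (sqrt(3)x/2 - y/2)^2 + (x/2 + sqrt(3)y/2)^2 = x^2 + y^2   [equals x^2 + y^2: invariant]
(B) 2x + y  ->  2(sqrt(3)x/2 - y/2) + (x/2 + sqrt(3)y/2) = x/2 + sqrt(3)x - y + sqrt(3)y/2   [differs from 2x + y: not invariant]
(C) x - y  ->  (sqrt(3)x/2 - y/2) - (x/2 + sqrt(3)y/2) = -x/2 + sqrt(3)x/2 - sqrt(3)y/2 - y/2   [differs from x - y: not invariant]
(D) x^2 - y^2  ->  (sqrt(3)x/2 - y/2)^2 - (x/2 + sqrt(3)y/2)^2 = x^2/2 - sqrt(3)xy - y^2/2   [differs from x^2 - y^2: not invariant]

Only option (A), x^2 + y^2, is unchanged by the transformation.
Geometrically, x^2 + y^2 is the squared distance from the origin, which every rotation about the origin preserves.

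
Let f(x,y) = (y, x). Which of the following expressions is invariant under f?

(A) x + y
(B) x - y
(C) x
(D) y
A

For f(x,y) = (y, x):
After applying f: x' = y, y' = x. So x' + y' = y + x = x + y.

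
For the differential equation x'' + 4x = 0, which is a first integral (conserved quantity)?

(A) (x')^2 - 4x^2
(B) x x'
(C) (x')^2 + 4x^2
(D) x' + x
C

A first integral I satisfies dI/dt = 0 along every solution. Differentiate each option and use the equation of motion:
(A) d/dt[(x')^2 - 4x^2] = 2x'x'' - 8x x' = -16x x', not identically 0
(B) d/dt[x x'] = (x')^2 + x x'' = (x')^2 - 4x^2, not identically 0
(C) d/dt[(x')^2 + 4x^2] = 2x'x'' + 8x x' = 2x'(-4x) + 8x x' = 0
(D) d/dt[x' + x] = x'' + x' = -4x + x', not identically 0

Only (C) has zero time-derivative. So the energy-like quantity (x')^2 + 4x^2 is the first integral.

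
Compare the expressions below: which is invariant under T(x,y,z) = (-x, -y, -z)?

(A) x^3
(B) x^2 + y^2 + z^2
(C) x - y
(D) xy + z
B

Apply T(x,y,z) = (-x, -y, -z) to each option, i.e. replace (x, y, z) by the transformed coordinates.
Substitute the transformed coordinates into each option and compare with the original:
(A) x^3  ->  (-x)^3 = -x^3   [differs from x^3: not invariant]
(B) x^2 + y^2 + z^2  ->  (-x)^2 + (-y)^2 + (-z)^2 = x^2 + y^2 + z^2   [equals x^2 + y^2 + z^2: invariant]
(C) x - y  ->  (-x) - (-y) = -x + y   [differs from x - y: not invariant]
(D) xy + z  ->  (-x)(-y) + (-z) = xy - z   [differs from xy + z: not invariant]

Only option (B), x^2 + y^2 + z^2, is unchanged by the transformation.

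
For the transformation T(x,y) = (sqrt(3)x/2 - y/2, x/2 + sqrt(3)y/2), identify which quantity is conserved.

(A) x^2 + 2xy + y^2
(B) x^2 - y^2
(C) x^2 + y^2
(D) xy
C

An expression E(x,y) is invariant under T if E(T(x,y)) = E(x,y). Here T(x,y) = (sqrt(3)x/2 - y/2, x/2 + sqrt(3)y/2).
Substitute the transformed coordinates into each option and compare with the original:
(A) x^2 + 2xy + y^2  ->  (sqrt(3)x/2 - y/2)^2 + 2(sqrt(3)x/2 - y/2)(x/2 + sqrt(3)y/2) + (x/2 + sqrt(3)y/2)^2 = sqrt(3)x^2/2 + x^2 + xy - sqrt(3)y^2/2 + y^2   [differs from x^2 + 2xy + y^2: not invariant]
(B) x^2 - y^2  ->  (sqrt(3)x/2 - y/2)^2 - (x/2 + sqrt(3)y/2)^2 = x^2/2 - sqrt(3)xy - y^2/2   [differs from x^2 - y^2: not invariant]
(C) x^2 + y^2  ->  (sqrt(3)x/2 - y/2)^2 + (x/2 + sqrt(3)y/2)^2 = x^2 + y^2   [equals x^2 + y^2: invariant]
(D) xy  ->  (sqrt(3)x/2 - y/2)(x/2 + sqrt(3)y/2) = sqrt(3)x^2/4 + xy/2 - sqrt(3)y^2/4   [differs from xy: not invariant]

Only option (C), x^2 + y^2, is unchanged by the transformation.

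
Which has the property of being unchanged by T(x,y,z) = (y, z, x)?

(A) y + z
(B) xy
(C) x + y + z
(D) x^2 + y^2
C

Apply T(x,y,z) = (y, z, x) to each option, i.e. replace (x, y, z) by the transformed coordinates.
Substitute the transformed coordinates into each option and compare with the original:
(A) y + z  ->  (z) + (x) = x + z   [differs from y + z: not invariant]
(B) xy  ->  (y)(z) = yz   [differs from xy: not invariant]
(C) x + y + z  ->  (y) + (z) + (x) = x + y + z   [equals x + y + z: invariant]
(D) x^2 + y^2  ->  (y)^2 + (z)^2 = y^2 + z^2   [differs from x^2 + y^2: not invariant]

Only option (C), x + y + z, is unchanged by the transformation.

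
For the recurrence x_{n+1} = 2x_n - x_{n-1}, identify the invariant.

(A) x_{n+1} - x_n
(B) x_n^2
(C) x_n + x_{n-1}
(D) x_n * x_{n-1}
A

For the recurrence x_{n+1} = 2x_n - x_{n-1}:

If x_{n+1} = 2x_n - x_{n-1}, then:
x_{n+1} - x_n = x_n - x_{n-1}
The first difference is constant throughout the sequence.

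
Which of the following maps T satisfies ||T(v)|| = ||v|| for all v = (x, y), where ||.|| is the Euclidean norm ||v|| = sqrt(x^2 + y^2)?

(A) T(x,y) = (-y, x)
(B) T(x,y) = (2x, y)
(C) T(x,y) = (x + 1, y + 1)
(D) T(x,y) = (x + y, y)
A

A transformation preserves a norm if ||T(v)|| = ||v|| for every v; a single vector where the norm changes rules an option out.

(A) T(x,y) = (-y, x): preserves the norm -- it is an orthogonal map (a rotation/reflection), and (-y)^2 + (x)^2 simplifies to x^2 + y^2.
(B) T(x,y) = (2x, y): v = (1, 0) has norm sqrt((1)^2 + (0)^2) = 1, but T(v) = (2, 0) has norm 2 -- not preserved.
(C) T(x,y) = (x + 1, y + 1): v = (1, 0) has norm sqrt((1)^2 + (0)^2) = 1, but T(v) = (2, 1) has norm sqrt(5) -- not preserved.
(D) T(x,y) = (x + y, y): v = (0, 1) has norm sqrt((0)^2 + (1)^2) = 1, but T(v) = (1, 1) has norm sqrt(2) -- not preserved.

Therefore the answer is (A).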